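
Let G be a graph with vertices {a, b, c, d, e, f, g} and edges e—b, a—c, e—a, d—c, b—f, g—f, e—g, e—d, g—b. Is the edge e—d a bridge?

No

After removing e—d, the path e-a-c-d still connects them, so the edge is not a bridge.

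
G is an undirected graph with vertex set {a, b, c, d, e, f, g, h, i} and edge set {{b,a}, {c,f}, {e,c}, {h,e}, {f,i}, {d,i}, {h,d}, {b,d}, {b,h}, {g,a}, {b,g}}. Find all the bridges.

none

The edges on the cycle b-g-a-b are not bridges since each lies on that cycle.
Every edge lies on some cycle, so there are no bridges.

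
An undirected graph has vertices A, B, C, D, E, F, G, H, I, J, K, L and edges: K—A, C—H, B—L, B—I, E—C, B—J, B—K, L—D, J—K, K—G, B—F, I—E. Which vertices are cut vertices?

Removing B increases the component count from 1 to 4, so B is a cut vertex.
Removing C increases the component count from 1 to 2, so C is a cut vertex.
Removing E increases the component count from 1 to 2, so E is a cut vertex.
Likewise I, K, L are cut vertices.
By contrast removing A leaves 1 component; it is not a cut vertex. No other vertex is a cut vertex either.

B, C, E, I, K, L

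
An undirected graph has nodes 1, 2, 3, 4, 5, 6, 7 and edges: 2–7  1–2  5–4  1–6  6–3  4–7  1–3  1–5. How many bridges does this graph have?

0

The edges on the cycle 1-6-3-1 are not bridges since each lies on that cycle.
Every edge lies on some cycle, so there are no bridges.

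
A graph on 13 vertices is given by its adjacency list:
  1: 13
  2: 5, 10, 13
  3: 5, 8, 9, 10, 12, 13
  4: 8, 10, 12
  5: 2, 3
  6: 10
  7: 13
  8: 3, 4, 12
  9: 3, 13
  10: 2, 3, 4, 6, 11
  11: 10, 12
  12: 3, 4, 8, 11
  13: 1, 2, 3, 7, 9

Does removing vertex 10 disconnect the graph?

Deleting 10 raises the number of components from 1 to 2, so 10 is a cut vertex.

Yes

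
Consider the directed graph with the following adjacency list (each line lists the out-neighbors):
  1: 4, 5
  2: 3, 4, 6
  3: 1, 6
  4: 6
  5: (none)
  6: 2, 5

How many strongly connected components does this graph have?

{1, 2, 3, 4, 6} are all mutually reachable — one SCC of size 5.
{5} is an SCC by itself.
That gives 2 strongly connected components.

2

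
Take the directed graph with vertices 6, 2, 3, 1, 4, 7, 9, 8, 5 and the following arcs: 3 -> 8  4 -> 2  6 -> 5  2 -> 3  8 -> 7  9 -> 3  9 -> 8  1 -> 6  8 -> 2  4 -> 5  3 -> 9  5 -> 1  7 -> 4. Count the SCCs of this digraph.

{2, 3, 4, 7, 8, 9} are all mutually reachable — one SCC of size 6.
{1, 5, 6} are all mutually reachable — one SCC of size 3.
That gives 2 strongly connected components.

2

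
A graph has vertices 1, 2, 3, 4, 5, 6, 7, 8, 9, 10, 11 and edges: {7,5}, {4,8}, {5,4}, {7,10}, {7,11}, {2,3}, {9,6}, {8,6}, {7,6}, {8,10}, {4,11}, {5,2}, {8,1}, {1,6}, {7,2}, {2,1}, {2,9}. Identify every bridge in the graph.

The edges on the cycle 7-5-4-8-1-6-9-2-7 are not bridges since each lies on that cycle.
But removing 3—2 disconnects 3 from 2 — this is a bridge.

2-3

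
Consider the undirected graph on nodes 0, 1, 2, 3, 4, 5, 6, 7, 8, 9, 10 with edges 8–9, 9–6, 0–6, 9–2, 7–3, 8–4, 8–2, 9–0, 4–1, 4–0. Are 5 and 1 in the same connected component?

No

The component containing 5 is {5}, and 1 is not in it.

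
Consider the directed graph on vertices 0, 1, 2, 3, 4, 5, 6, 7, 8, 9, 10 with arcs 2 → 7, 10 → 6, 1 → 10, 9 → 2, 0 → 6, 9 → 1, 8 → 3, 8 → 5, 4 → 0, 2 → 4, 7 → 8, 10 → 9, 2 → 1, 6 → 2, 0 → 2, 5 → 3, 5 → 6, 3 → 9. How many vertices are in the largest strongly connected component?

11

{0, 1, 2, 3, 4, 5, 6, 7, 8, 9, 10} are all mutually reachable — one SCC of size 11.
The largest has 11 vertices.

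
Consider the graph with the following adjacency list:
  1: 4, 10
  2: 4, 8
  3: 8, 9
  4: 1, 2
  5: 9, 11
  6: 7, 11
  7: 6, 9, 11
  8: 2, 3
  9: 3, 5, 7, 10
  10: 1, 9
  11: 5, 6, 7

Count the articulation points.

1

Removing 9 increases the component count from 1 to 2, so 9 is a cut vertex.
By contrast removing 4 leaves 1 component; it is not a cut vertex. No other vertex is a cut vertex either.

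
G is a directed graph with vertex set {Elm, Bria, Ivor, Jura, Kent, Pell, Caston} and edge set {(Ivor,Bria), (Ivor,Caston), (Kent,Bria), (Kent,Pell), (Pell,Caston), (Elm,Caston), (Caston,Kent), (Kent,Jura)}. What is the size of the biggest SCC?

{Kent, Pell, Caston} are all mutually reachable — one SCC of size 3.
{Elm} is an SCC by itself.
{Jura} is an SCC by itself.
{Bria} is an SCC by itself.
{Ivor} is an SCC by itself.
The largest has 3 vertices.

3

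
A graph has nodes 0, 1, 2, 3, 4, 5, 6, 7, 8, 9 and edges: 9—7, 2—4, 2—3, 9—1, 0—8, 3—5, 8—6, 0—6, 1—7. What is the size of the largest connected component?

Starting from 1 we can reach 1, 7, 9. That is one component of size 3.
Starting from 0 we can reach 0, 6, 8. That is one component of size 3.
Starting from 2 we can reach 2, 3, 4, 5. That is one component of size 4.
The largest has 4 vertices.

4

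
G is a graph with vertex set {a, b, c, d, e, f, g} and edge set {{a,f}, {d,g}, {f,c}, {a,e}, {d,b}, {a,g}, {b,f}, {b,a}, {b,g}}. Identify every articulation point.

a, f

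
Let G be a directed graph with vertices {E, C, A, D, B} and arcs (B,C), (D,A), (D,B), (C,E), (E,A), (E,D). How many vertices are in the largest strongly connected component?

4

{B, C, D, E} are all mutually reachable — one SCC of size 4.
{A} is an SCC by itself.
The largest has 4 vertices.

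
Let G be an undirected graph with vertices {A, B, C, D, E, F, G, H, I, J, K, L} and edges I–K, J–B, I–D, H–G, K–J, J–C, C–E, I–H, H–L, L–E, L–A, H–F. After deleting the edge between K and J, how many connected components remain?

1

K and J are still connected via K-I-H-L-E-C-J, so the component count stays at 1.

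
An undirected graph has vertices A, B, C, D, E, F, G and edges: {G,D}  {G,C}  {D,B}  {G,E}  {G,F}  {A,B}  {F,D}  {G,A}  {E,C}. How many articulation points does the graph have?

1

Removing G increases the component count from 1 to 2, so G is a cut vertex.
By contrast removing A leaves 1 component; it is not a cut vertex. No other vertex is a cut vertex either.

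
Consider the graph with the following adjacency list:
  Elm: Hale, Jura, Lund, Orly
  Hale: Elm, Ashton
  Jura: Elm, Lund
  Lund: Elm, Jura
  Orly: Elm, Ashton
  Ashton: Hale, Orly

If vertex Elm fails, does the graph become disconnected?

Yes

Deleting Elm raises the number of components from 1 to 2, so Elm is a cut vertex.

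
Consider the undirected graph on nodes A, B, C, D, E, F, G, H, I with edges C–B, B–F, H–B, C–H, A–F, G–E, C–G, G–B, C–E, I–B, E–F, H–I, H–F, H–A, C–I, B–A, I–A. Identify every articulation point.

none

Removing A, for instance, still leaves 2 components. No single vertex removal increases the component count — the graph has no articulation points.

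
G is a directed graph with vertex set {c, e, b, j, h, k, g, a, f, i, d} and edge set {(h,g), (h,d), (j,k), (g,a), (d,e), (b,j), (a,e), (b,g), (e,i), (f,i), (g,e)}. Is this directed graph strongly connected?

No

There is no directed path from a to k, so the graph is not strongly connected.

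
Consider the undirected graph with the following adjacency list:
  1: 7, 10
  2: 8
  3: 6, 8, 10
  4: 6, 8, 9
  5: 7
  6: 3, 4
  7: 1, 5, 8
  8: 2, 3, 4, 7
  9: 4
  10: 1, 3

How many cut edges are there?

3

The edges on the cycle 7-1-10-3-8-7 are not bridges since each lies on that cycle.
But removing 9-4 disconnects 9 from 4; removing 2-8 disconnects 2 from 8; removing 7-5 disconnects 7 from 5 — these are bridges.
That makes 3 bridges.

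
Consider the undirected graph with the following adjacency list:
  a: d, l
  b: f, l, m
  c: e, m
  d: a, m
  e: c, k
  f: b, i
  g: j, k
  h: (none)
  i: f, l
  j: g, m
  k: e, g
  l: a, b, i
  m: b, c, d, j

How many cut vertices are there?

1

Removing m increases the component count from 2 to 3, so m is a cut vertex.
By contrast removing d leaves 2 components; it is not a cut vertex. No other vertex is a cut vertex either.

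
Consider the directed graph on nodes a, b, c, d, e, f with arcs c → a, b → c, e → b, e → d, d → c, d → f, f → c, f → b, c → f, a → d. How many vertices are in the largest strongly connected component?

{a, b, c, d, f} are all mutually reachable — one SCC of size 5.
{e} is an SCC by itself.
The largest has 5 vertices.

5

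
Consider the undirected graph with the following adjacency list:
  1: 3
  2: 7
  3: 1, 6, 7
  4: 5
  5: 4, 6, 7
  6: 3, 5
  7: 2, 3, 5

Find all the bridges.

The edges on the cycle 7-3-6-5-7 are not bridges since each lies on that cycle.
But removing 3-1 disconnects 3 from 1; removing 5-4 disconnects 5 from 4; removing 7-2 disconnects 7 from 2 — these are bridges.

1-3, 2-7, 4-5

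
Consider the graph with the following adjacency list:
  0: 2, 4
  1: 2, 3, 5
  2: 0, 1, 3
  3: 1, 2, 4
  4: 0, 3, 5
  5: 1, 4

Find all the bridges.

none

The edges on the cycle 1-2-0-4-5-1 are not bridges since each lies on that cycle.
Every edge lies on some cycle, so there are no bridges.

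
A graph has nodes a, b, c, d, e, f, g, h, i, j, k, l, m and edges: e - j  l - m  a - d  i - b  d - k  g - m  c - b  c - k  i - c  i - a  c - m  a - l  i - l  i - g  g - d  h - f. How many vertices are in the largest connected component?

9

Starting from f we can reach f, h. That is one component of size 2.
Starting from e we can reach e, j. That is one component of size 2.
Starting from a we can reach a, b, c, d, g, i, k, l, m. That is one component of size 9.
The largest has 9 vertices.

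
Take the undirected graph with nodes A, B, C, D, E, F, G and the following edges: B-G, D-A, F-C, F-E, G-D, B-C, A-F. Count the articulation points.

1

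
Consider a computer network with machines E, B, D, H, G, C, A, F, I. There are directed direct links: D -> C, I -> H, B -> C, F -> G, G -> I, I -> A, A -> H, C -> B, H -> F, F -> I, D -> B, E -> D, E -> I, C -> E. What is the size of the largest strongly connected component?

{A, F, G, H, I} are all mutually reachable — one SCC of size 5.
{B, C, D, E} are all mutually reachable — one SCC of size 4.
The largest has 5 vertices.

5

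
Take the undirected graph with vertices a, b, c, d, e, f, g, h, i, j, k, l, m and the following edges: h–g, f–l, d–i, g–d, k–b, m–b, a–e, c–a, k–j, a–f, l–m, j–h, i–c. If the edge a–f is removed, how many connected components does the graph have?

a and f are still connected via a-c-i-d-g-h-j-k-b-m-l-f, so the component count stays at 1.

1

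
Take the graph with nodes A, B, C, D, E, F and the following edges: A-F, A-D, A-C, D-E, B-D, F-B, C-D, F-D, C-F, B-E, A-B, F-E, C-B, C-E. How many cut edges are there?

The edges on the cycle C-B-D-C are not bridges since each lies on that cycle.
Every edge lies on some cycle, so there are no bridges.

0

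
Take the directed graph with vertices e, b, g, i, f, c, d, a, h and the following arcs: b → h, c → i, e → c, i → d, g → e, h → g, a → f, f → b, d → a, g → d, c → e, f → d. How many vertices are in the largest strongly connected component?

{a, b, c, d, e, f, g, h, i} are all mutually reachable — one SCC of size 9.
The largest has 9 vertices.

9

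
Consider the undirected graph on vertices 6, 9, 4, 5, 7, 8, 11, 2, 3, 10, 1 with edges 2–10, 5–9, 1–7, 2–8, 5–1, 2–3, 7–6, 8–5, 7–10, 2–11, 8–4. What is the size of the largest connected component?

Starting from 1 we can reach 1, 2, 3, 4, 5, 6, 7, 8, 9, 10, 11. That is one component of size 11.
The largest has 11 vertices.

11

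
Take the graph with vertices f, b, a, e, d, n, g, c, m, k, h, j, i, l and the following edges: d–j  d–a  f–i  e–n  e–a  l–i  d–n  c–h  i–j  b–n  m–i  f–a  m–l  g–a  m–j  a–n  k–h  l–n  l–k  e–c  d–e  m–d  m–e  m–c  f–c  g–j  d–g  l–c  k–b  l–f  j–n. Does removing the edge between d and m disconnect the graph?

After removing d–m, the path d-e-m still connects them, so the edge is not a bridge.

No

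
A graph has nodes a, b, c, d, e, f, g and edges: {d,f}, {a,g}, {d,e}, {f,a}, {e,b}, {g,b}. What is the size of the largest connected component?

c is isolated — a component by itself.
Starting from a we can reach a, b, d, e, f, g. That is one component of size 6.
The largest has 6 vertices.

6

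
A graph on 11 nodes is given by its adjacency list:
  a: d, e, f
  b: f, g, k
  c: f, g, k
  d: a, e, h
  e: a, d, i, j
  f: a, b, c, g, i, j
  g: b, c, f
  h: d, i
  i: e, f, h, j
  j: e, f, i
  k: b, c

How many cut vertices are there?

1

Removing f increases the component count from 1 to 2, so f is a cut vertex.
By contrast removing c leaves 1 component; it is not a cut vertex. No other vertex is a cut vertex either.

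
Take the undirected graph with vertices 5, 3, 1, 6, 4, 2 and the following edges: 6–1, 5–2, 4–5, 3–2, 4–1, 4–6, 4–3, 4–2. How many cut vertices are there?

1

Removing 4 increases the component count from 1 to 2, so 4 is a cut vertex.
By contrast removing 2 leaves 1 component; it is not a cut vertex. No other vertex is a cut vertex either.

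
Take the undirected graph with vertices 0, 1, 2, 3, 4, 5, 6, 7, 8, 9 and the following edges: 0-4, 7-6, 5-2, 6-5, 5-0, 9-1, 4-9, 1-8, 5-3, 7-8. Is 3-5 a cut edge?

Yes

Removing 3-5 leaves no path between 3 and 5: the component count goes from 1 to 2. So it is a bridge.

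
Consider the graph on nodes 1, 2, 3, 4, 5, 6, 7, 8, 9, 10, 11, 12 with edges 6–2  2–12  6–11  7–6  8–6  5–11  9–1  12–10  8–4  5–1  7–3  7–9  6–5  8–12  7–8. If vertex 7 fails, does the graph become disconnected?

Yes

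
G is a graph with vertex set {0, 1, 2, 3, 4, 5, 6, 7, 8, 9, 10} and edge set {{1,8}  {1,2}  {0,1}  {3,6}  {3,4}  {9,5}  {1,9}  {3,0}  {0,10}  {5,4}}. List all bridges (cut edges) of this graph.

0-10, 1-2, 1-8, 3-6

The edges on the cycle 3-0-1-9-5-4-3 are not bridges since each lies on that cycle.
But removing 0-10 disconnects 0 from 10; removing 8-1 disconnects 8 from 1; removing 3-6 disconnects 3 from 6; removing 1-2 disconnects 1 from 2 — these are bridges.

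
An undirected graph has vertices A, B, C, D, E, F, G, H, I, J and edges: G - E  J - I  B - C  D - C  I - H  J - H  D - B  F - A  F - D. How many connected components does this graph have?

Starting from E we can reach E, G. That is one component of size 2.
Starting from H we can reach H, I, J. That is one component of size 3.
Starting from A we can reach A, B, C, D, F. That is one component of size 5.
Total: 3 components.

3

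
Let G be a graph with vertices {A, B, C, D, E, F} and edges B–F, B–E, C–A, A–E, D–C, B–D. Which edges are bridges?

B-F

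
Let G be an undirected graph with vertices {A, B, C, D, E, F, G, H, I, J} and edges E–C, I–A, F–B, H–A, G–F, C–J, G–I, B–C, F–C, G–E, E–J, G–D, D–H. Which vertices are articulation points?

Removing G increases the component count from 1 to 2, so G is a cut vertex.
By contrast removing C leaves 1 component; it is not a cut vertex. No other vertex is a cut vertex either.

G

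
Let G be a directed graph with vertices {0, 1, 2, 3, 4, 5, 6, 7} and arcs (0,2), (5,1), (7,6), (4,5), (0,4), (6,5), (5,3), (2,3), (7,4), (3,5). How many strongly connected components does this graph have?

{3, 5} are all mutually reachable — one SCC of size 2.
{4} is an SCC by itself.
{7} is an SCC by itself.
{6} is an SCC by itself.
{2} is an SCC by itself.
(and 2 more singleton SCCs)
That gives 7 strongly connected components.

7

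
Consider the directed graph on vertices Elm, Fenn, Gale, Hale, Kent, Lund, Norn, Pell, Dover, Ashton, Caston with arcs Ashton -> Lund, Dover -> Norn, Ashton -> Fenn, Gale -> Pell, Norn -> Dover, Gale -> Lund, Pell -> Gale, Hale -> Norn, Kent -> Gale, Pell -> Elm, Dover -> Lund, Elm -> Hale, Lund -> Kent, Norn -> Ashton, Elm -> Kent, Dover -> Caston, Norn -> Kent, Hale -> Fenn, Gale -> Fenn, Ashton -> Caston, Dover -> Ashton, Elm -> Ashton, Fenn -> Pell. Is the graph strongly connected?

No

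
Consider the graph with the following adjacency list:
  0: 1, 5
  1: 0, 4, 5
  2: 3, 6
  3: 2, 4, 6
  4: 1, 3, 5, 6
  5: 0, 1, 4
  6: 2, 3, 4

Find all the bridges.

none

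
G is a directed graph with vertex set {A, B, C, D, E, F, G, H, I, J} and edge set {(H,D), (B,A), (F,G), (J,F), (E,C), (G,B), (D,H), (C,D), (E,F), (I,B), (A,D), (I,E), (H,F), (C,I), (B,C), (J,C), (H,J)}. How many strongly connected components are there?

1

{A, B, C, D, E, F, G, H, I, J} are all mutually reachable — one SCC of size 10.
That gives 1 strongly connected component.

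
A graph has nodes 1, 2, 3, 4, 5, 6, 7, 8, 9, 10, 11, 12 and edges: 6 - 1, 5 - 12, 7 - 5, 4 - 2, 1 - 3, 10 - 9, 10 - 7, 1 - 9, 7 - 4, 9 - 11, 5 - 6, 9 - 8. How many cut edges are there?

The edges on the cycle 10-7-5-6-1-9-10 are not bridges since each lies on that cycle.
But removing 8 - 9 disconnects 8 from 9; removing 4 - 2 disconnects 4 from 2; removing 9 - 11 disconnects 9 from 11; removing 4 - 7 disconnects 4 from 7 — these are bridges.
In total 6 edges are bridges.

6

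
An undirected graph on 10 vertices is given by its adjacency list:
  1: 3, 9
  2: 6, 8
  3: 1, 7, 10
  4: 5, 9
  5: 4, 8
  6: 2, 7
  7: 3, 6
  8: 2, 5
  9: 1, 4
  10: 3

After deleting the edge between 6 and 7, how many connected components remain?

6 and 7 are still connected via 6-2-8-5-4-9-1-3-7, so the component count stays at 1.

1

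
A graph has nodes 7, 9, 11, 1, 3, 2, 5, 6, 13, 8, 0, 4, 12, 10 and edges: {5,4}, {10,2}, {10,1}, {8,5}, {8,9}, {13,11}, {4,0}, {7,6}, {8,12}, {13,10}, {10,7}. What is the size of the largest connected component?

3 is isolated — a component by itself.
Starting from 0 we can reach 0, 4, 5, 8, 9, 12. That is one component of size 6.
Starting from 1 we can reach 1, 2, 6, 7, 10, 11, 13. That is one component of size 7.
The largest has 7 vertices.

7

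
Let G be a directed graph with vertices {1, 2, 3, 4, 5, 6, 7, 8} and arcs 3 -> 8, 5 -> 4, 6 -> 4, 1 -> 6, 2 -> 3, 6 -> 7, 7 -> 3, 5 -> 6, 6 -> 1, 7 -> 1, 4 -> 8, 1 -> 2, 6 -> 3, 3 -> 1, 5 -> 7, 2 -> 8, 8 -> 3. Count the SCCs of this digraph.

{1, 2, 3, 4, 6, 7, 8} are all mutually reachable — one SCC of size 7.
{5} is an SCC by itself.
That gives 2 strongly connected components.

2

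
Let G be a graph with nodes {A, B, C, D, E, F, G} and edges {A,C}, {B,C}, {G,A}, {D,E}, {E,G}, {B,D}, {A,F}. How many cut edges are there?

The edges on the cycle B-D-E-G-A-C-B are not bridges since each lies on that cycle.
But removing A—F disconnects A from F — this is a bridge.

1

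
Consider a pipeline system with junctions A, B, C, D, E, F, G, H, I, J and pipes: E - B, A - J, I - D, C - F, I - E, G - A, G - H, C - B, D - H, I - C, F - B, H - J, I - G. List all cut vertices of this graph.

I

Removing I increases the component count from 1 to 2, so I is a cut vertex.
By contrast removing H leaves 1 component; it is not a cut vertex. No other vertex is a cut vertex either.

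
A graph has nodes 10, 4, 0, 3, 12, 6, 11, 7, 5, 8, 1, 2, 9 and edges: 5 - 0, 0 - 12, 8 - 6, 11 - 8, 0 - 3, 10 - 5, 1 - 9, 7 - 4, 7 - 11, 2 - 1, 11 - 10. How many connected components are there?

Starting from 1 we can reach 1, 2, 9. That is one component of size 3.
Starting from 0 we can reach 0, 3, 4, 5, 6, 7, 8, 10, 11, 12. That is one component of size 10.
Total: 2 components.

2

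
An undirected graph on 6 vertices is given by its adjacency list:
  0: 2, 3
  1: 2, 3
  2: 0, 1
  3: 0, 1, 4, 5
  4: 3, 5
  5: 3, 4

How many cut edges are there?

0

The edges on the cycle 3-4-5-3 are not bridges since each lies on that cycle.
Every edge lies on some cycle, so there are no bridges.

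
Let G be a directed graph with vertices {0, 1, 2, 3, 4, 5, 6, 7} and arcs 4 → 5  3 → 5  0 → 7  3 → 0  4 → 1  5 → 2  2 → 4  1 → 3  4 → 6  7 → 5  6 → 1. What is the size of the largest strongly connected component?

8

{0, 1, 2, 3, 4, 5, 6, 7} are all mutually reachable — one SCC of size 8.
The largest has 8 vertices.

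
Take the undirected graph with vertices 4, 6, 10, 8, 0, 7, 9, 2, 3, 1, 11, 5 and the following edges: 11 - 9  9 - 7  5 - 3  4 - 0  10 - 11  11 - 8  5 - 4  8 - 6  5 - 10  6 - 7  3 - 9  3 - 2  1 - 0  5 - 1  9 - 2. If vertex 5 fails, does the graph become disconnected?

Deleting 5 raises the number of components from 1 to 2, so 5 is a cut vertex.

Yes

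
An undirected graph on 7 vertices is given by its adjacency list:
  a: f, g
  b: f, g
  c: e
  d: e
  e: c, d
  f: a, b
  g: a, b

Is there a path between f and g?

From f we can reach a, b, f, g, which includes g.

Yes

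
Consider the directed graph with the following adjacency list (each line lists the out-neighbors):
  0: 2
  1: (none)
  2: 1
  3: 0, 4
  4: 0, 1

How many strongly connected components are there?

{0} is an SCC by itself.
{4} is an SCC by itself.
{1} is an SCC by itself.
{2} is an SCC by itself.
{3} is an SCC by itself.
That gives 5 strongly connected components.

5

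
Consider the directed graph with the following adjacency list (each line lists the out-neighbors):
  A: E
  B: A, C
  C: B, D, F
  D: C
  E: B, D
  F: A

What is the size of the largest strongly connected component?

{A, B, C, D, E, F} are all mutually reachable — one SCC of size 6.
The largest has 6 vertices.

6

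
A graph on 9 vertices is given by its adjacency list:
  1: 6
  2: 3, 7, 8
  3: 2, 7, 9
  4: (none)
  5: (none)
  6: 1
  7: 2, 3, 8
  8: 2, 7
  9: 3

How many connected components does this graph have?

4 is isolated — a component by itself.
5 is isolated — a component by itself.
Starting from 1 we can reach 1, 6. That is one component of size 2.
Starting from 2 we can reach 2, 3, 7, 8, 9. That is one component of size 5.
Total: 4 components.

4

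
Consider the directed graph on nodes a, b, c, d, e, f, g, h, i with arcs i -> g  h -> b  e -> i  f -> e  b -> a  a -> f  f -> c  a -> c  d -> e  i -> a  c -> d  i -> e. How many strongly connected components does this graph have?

4

{a, c, d, e, f, i} are all mutually reachable — one SCC of size 6.
{b} is an SCC by itself.
{g} is an SCC by itself.
{h} is an SCC by itself.
That gives 4 strongly connected components.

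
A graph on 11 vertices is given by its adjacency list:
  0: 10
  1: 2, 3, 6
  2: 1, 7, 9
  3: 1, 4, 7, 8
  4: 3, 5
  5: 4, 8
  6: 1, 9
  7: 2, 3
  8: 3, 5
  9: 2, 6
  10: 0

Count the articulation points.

1

Removing 3 increases the component count from 2 to 3, so 3 is a cut vertex.
By contrast removing 5 leaves 2 components; it is not a cut vertex. No other vertex is a cut vertex either.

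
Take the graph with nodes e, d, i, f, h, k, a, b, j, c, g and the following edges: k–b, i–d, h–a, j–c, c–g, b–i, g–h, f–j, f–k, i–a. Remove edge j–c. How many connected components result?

2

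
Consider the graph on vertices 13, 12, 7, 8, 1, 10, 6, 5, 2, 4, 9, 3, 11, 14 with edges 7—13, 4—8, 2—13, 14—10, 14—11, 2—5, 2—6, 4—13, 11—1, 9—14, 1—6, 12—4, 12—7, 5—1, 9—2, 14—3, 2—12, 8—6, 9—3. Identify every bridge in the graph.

10-14

The edges on the cycle 2-12-4-8-6-2 are not bridges since each lies on that cycle.
But removing 14—10 disconnects 14 from 10 — this is a bridge.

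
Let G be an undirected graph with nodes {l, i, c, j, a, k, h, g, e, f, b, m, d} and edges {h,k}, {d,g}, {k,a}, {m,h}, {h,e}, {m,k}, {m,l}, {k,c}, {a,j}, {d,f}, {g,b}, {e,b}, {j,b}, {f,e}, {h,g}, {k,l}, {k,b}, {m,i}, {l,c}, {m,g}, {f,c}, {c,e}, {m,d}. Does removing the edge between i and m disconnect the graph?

Removing i-m leaves no path between i and m: the component count goes from 1 to 2. So it is a bridge.

Yes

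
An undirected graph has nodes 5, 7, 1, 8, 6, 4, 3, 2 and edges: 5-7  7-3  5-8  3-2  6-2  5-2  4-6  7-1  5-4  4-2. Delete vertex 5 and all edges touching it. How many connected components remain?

2

With 5 gone, the remaining components are: {8}; {1, 2, 3, 4, 6, 7}.
That is 2 components.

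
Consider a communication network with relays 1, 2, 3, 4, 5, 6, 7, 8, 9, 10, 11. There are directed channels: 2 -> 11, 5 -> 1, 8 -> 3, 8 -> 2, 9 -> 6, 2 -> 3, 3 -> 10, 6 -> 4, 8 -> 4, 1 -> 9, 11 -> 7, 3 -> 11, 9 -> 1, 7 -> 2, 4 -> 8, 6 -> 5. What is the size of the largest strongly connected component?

4

{1, 5, 6, 9} are all mutually reachable — one SCC of size 4.
{2, 3, 7, 11} are all mutually reachable — one SCC of size 4.
{4, 8} are all mutually reachable — one SCC of size 2.
{10} is an SCC by itself.
The largest has 4 vertices.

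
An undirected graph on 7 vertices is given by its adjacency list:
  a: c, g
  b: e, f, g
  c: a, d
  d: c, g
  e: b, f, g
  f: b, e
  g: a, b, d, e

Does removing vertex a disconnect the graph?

Deleting a leaves 1 component (was 1) (its neighbors c, g remain connected to each other), so a is not a cut vertex.

No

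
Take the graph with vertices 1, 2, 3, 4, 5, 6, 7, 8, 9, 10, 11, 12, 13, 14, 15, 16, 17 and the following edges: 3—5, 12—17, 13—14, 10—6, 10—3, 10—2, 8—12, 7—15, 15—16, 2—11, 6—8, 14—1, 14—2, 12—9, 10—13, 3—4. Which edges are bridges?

The edges on the cycle 10-13-14-2-10 are not bridges since each lies on that cycle.
But removing 8—6 disconnects 8 from 6; removing 10—6 disconnects 10 from 6; removing 8—12 disconnects 8 from 12; removing 2—11 disconnects 2 from 11 — these are bridges.
In total 12 edges are bridges.

1-14, 10-3, 10-6, 11-2, 12-17, 12-8, 12-9, 15-16, 15-7, 3-4, 3-5, 6-8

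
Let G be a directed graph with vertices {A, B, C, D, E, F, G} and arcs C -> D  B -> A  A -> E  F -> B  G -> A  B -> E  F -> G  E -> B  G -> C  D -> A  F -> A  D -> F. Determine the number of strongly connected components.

2

{C, D, F, G} are all mutually reachable — one SCC of size 4.
{A, B, E} are all mutually reachable — one SCC of size 3.
That gives 2 strongly connected components.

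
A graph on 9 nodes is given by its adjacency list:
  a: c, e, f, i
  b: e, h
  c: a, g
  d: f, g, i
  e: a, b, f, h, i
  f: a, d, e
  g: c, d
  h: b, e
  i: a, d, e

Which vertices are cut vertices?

e

Removing e increases the component count from 1 to 2, so e is a cut vertex.
By contrast removing a leaves 1 component; it is not a cut vertex. No other vertex is a cut vertex either.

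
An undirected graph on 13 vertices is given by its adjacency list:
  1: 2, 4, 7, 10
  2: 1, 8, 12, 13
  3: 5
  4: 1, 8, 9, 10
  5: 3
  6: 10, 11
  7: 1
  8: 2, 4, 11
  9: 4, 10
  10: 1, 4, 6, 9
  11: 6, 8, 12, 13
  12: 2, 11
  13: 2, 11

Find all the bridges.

The edges on the cycle 13-11-6-10-9-4-8-2-13 are not bridges since each lies on that cycle.
But removing 1-7 disconnects 1 from 7; removing 5-3 disconnects 5 from 3 — these are bridges.

1-7, 3-5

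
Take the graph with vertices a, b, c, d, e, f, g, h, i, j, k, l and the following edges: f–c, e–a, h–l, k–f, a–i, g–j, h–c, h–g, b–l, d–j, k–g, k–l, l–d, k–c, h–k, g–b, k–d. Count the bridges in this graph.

The edges on the cycle h-k-f-c-h are not bridges since each lies on that cycle.
But removing a–i disconnects a from i; removing e–a disconnects e from a — these are bridges.
That makes 2 bridges.

2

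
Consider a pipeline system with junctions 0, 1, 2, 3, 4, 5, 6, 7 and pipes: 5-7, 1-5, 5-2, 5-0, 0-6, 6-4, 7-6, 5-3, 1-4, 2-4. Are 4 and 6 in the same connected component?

Yes

From 4 we can reach 0, 1, 2, 3, 4, 5, 6, 7, which includes 6.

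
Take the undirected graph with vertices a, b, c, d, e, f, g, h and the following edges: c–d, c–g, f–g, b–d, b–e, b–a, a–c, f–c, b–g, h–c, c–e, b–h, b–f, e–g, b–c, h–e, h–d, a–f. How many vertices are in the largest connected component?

8

Starting from a we can reach a, b, c, d, e, f, g, h. That is one component of size 8.
The largest has 8 vertices.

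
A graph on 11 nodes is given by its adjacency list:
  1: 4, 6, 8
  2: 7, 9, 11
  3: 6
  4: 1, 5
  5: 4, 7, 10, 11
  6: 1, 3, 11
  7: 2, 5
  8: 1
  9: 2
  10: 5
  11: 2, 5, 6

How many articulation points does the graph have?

4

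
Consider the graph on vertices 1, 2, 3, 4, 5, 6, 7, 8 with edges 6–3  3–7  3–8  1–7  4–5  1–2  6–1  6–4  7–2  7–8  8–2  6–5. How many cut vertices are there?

1

Removing 6 increases the component count from 1 to 2, so 6 is a cut vertex.
By contrast removing 2 leaves 1 component; it is not a cut vertex. No other vertex is a cut vertex either.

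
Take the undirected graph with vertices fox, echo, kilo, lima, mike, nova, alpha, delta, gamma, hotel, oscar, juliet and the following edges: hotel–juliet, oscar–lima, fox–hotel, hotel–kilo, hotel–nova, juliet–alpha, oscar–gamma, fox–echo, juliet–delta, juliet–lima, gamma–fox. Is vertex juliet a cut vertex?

Yes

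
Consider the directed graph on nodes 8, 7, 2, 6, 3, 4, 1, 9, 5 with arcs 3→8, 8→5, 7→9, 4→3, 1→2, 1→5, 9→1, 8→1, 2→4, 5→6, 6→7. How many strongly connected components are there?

{1, 2, 3, 4, 5, 6, 7, 8, 9} are all mutually reachable — one SCC of size 9.
That gives 1 strongly connected component.

1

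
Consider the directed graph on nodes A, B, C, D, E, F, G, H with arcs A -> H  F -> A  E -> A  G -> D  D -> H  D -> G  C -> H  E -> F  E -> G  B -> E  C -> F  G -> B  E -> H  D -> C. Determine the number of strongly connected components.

5

{B, D, E, G} are all mutually reachable — one SCC of size 4.
{F} is an SCC by itself.
{H} is an SCC by itself.
{A} is an SCC by itself.
{C} is an SCC by itself.
That gives 5 strongly connected components.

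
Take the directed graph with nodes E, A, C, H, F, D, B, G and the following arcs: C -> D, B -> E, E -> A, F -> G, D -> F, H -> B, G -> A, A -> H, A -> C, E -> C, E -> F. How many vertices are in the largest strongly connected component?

8

{A, B, C, D, E, F, G, H} are all mutually reachable — one SCC of size 8.
The largest has 8 vertices.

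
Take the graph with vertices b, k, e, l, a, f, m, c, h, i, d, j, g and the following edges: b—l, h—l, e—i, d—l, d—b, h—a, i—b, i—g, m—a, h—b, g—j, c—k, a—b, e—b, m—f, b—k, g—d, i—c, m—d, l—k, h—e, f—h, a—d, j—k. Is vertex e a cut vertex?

No

Deleting e leaves 1 component (was 1) (its neighbors b, h, i remain connected to each other), so e is not a cut vertex.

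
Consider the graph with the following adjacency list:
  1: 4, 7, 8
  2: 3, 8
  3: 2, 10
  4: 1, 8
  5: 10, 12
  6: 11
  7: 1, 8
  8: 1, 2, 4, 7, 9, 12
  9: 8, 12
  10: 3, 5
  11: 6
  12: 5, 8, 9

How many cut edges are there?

The edges on the cycle 8-4-1-8 are not bridges since each lies on that cycle.
But removing 11-6 disconnects 11 from 6 — this is a bridge.

1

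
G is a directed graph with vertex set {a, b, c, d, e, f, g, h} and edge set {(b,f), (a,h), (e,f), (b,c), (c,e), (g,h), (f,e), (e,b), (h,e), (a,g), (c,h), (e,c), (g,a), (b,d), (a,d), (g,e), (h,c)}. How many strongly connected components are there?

3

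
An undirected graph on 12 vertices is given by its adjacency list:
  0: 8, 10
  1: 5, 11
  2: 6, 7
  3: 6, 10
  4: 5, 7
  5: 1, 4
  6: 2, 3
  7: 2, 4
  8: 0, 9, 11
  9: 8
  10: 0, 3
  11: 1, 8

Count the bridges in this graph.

1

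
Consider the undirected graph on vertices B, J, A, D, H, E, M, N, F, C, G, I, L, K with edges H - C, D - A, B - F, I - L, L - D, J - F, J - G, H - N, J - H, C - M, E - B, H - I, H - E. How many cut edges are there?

The edges on the cycle J-H-E-B-F-J are not bridges since each lies on that cycle.
But removing D - L disconnects D from L; removing C - H disconnects C from H; removing H - I disconnects H from I; removing I - L disconnects I from L — these are bridges.
In total 8 edges are bridges.

8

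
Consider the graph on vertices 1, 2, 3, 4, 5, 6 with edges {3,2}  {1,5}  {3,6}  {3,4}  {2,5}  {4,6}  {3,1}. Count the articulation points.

1

Removing 3 increases the component count from 1 to 2, so 3 is a cut vertex.
By contrast removing 2 leaves 1 component; it is not a cut vertex. No other vertex is a cut vertex either.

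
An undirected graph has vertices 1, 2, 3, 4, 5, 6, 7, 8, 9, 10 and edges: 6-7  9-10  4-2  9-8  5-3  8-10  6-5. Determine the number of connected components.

1 is isolated — a component by itself.
Starting from 2 we can reach 2, 4. That is one component of size 2.
Starting from 8 we can reach 8, 9, 10. That is one component of size 3.
Starting from 3 we can reach 3, 5, 6, 7. That is one component of size 4.
Total: 4 components.

4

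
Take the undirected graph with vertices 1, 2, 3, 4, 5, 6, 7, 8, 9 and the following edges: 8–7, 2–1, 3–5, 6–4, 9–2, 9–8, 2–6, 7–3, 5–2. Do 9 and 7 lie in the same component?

Yes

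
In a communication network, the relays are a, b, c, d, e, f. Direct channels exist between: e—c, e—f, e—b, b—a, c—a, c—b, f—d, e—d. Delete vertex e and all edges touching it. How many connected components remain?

2

With e gone, the remaining components are: {d, f}; {a, b, c}.
That is 2 components.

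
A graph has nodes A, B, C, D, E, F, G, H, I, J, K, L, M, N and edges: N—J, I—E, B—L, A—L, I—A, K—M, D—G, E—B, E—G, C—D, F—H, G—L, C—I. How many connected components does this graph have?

4

Starting from F we can reach F, H. That is one component of size 2.
Starting from K we can reach K, M. That is one component of size 2.
Starting from J we can reach J, N. That is one component of size 2.
Starting from A we can reach A, B, C, D, E, G, I, L. That is one component of size 8.
Total: 4 components.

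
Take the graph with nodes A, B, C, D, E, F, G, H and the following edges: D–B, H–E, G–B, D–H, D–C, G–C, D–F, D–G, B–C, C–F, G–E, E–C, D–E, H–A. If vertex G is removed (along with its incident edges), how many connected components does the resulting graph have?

With G gone, the remaining components are: {A, B, C, D, E, F, H}.
That is 1 component.

1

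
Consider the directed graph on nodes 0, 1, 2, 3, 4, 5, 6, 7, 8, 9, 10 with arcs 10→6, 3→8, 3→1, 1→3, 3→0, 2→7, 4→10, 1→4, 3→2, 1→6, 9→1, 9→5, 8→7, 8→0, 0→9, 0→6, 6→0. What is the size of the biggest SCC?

8

{0, 1, 3, 4, 6, 8, 9, 10} are all mutually reachable — one SCC of size 8.
{7} is an SCC by itself.
{2} is an SCC by itself.
{5} is an SCC by itself.
The largest has 8 vertices.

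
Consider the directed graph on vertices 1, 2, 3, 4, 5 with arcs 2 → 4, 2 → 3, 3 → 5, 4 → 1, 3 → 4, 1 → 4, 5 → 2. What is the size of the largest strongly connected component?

{2, 3, 5} are all mutually reachable — one SCC of size 3.
{1, 4} are all mutually reachable — one SCC of size 2.
The largest has 3 vertices.

3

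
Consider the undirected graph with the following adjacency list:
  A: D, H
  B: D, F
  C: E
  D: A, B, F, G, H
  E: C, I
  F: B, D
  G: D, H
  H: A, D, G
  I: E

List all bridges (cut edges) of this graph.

C-E, E-I

The edges on the cycle D-F-B-D are not bridges since each lies on that cycle.
But removing C-E disconnects C from E; removing I-E disconnects I from E — these are bridges.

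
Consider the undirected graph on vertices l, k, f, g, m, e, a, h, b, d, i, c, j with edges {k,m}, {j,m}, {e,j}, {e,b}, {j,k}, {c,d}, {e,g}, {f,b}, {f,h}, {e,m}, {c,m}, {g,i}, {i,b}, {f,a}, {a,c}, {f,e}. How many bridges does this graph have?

The edges on the cycle e-g-i-b-e are not bridges since each lies on that cycle.
But removing h-f disconnects h from f; removing d-c disconnects d from c — these are bridges.
That makes 2 bridges.

2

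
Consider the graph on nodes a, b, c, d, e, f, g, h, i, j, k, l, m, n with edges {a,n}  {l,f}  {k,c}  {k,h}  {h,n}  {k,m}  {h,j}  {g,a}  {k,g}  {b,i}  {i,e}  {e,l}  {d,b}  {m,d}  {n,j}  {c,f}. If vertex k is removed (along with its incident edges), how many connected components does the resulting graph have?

2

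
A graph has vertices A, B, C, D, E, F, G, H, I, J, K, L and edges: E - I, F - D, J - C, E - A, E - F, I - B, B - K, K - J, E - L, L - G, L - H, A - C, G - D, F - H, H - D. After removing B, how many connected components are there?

With B gone, the remaining components are: {A, C, D, E, F, G, H, I, J, K, L}.
That is 1 component.

1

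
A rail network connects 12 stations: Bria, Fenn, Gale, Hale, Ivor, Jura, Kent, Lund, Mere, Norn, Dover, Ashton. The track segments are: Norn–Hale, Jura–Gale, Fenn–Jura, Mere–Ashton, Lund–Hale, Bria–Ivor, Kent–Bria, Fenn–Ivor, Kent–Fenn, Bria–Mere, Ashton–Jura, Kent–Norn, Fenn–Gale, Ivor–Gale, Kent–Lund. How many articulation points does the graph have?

1

Removing Kent increases the component count from 2 to 3, so Kent is a cut vertex.
By contrast removing Lund leaves 2 components; it is not a cut vertex. No other vertex is a cut vertex either.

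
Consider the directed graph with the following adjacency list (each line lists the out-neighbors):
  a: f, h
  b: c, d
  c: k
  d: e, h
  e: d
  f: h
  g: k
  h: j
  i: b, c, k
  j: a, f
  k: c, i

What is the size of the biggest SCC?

4

{a, f, h, j} are all mutually reachable — one SCC of size 4.
{b, c, i, k} are all mutually reachable — one SCC of size 4.
{d, e} are all mutually reachable — one SCC of size 2.
{g} is an SCC by itself.
The largest has 4 vertices.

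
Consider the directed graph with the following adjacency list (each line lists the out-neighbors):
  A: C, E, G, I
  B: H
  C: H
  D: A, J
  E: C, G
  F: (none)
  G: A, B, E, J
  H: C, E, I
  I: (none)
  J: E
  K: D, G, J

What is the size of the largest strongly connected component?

{A, B, C, E, G, H, J} are all mutually reachable — one SCC of size 7.
{K} is an SCC by itself.
{I} is an SCC by itself.
{F} is an SCC by itself.
{D} is an SCC by itself.
The largest has 7 vertices.

7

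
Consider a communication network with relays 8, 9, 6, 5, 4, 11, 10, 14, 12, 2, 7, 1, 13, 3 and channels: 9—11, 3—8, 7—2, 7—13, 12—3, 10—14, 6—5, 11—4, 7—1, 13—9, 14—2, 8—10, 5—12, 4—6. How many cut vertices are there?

Removing 7 increases the component count from 1 to 2, so 7 is a cut vertex.
By contrast removing 2 leaves 1 component; it is not a cut vertex. No other vertex is a cut vertex either.

1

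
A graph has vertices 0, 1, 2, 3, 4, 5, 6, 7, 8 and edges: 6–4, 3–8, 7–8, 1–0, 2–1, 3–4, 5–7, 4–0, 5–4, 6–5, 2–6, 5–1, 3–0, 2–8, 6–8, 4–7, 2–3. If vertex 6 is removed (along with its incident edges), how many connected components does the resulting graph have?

1

With 6 gone, the remaining components are: {0, 1, 2, 3, 4, 5, 7, 8}.
That is 1 component.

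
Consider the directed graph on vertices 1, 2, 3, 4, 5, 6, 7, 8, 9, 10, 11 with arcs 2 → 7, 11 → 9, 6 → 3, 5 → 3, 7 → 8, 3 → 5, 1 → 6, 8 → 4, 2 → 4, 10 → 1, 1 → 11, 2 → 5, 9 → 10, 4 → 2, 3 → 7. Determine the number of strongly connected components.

3

{2, 3, 4, 5, 7, 8} are all mutually reachable — one SCC of size 6.
{1, 9, 10, 11} are all mutually reachable — one SCC of size 4.
{6} is an SCC by itself.
That gives 3 strongly connected components.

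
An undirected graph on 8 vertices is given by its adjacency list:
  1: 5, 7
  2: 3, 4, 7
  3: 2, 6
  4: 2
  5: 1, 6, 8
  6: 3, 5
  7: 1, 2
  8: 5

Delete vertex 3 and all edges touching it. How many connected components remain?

With 3 gone, the remaining components are: {1, 2, 4, 5, 6, 7, 8}.
That is 1 component.

1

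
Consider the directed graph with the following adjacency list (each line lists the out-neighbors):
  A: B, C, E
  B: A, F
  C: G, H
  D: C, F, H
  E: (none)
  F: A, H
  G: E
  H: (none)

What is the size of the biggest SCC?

3

{A, B, F} are all mutually reachable — one SCC of size 3.
{E} is an SCC by itself.
{D} is an SCC by itself.
{C} is an SCC by itself.
{G} is an SCC by itself.
(and 1 more singleton SCC)
The largest has 3 vertices.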